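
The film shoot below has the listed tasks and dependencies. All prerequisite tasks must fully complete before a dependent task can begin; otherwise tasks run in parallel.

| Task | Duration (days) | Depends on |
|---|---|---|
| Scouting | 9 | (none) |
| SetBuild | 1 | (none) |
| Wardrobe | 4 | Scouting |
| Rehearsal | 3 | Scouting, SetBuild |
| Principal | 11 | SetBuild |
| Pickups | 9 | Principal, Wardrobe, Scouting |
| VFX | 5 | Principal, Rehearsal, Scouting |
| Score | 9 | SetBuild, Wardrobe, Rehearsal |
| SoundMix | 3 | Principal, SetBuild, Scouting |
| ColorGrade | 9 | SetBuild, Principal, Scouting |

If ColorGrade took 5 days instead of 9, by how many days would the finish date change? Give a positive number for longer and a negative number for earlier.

Critical path before the change: Scouting→Wardrobe→Pickups = 9+4+9 = 22 giving 22 days.
ColorGrade is off the critical path — its longest chain is 21 days, giving 1 of slack.
That remains the longest chain; total 22 days.
Change in finish: 22 − 22 = +0 days.

0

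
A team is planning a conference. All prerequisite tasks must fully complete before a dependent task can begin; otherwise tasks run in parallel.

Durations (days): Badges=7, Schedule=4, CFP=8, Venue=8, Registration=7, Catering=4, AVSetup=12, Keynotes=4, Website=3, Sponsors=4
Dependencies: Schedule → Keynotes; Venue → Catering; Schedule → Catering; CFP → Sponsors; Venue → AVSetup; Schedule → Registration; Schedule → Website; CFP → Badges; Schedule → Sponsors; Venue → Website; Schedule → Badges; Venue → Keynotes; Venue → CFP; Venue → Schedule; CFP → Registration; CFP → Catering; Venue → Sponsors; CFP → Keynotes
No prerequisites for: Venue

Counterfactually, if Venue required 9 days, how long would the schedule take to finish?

24

Baseline: Venue→CFP→Registration = 8+8+7 = 23 → 23 days.
Since Venue is critical, the +1 change carries straight to that chain (now 24 days).
That remains the longest chain; total 24 days.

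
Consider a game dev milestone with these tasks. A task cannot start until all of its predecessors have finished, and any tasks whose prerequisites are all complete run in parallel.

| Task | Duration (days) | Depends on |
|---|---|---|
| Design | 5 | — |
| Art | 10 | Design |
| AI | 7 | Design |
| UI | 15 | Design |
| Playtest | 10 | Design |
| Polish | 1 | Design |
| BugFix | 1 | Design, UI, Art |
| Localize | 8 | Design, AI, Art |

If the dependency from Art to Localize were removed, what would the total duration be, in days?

21

Before: longest chain Design→Art→Localize = 5+10+8 = 23, finish 23.
Without Art→Localize, Localize's earliest start moves from 15 to 12.
New critical path: Design→UI→BugFix = 5+15+1 = 21 ⇒ 21 days.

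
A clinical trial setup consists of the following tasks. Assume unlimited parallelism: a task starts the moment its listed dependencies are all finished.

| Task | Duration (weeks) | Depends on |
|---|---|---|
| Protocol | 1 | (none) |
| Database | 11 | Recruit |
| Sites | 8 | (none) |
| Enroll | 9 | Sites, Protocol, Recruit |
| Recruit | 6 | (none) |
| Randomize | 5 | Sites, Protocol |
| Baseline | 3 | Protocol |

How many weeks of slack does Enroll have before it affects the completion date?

0

Sites→Enroll = 8+9 = 17 sets the makespan at 17 weeks.
Enroll finishes as early as 17 and must finish by 17.
Slack of Enroll = 8 − 8 = 0 weeks.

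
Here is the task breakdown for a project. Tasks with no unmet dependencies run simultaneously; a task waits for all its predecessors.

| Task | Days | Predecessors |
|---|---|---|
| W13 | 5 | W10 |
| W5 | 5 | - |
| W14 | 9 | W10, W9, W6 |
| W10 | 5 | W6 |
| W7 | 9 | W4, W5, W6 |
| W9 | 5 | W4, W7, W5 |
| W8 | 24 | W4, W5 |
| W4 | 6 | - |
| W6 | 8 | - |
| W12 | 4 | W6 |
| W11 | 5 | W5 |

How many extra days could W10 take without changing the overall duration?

9

W6→W7→W9→W14 = 8+9+5+9 = 31 sets the makespan at 31 days.
The longest chain containing W10 totals 22 days.
Float = 31 − 22 = 9.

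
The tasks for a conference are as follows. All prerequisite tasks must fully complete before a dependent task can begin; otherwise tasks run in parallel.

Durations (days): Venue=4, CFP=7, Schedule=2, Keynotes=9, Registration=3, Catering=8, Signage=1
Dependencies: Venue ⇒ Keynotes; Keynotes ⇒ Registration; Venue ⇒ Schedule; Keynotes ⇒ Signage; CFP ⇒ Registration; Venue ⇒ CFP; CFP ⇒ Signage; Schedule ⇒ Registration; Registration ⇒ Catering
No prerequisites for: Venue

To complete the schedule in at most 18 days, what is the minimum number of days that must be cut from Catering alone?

Current finish: 24 days; target: 18.
Catering is on every critical path, so each day cut from Catering cuts the finish by one (this holds down to a finish of 17).
Need 24 − 18 = 6 days off Catering → Catering becomes 2 days, finish becomes 18.

6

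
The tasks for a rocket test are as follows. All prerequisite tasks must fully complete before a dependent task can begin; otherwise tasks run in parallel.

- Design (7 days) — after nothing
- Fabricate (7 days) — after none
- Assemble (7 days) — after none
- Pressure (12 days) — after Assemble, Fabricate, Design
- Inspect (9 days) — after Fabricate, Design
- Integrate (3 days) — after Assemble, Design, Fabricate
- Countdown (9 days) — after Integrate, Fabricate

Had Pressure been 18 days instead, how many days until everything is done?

Baseline: Design→Pressure = 7+12 = 19 → 19 days.
Pressure is on the critical path; changing it to 18 makes that path 25 days.
That remains the longest chain; total 25 days.

25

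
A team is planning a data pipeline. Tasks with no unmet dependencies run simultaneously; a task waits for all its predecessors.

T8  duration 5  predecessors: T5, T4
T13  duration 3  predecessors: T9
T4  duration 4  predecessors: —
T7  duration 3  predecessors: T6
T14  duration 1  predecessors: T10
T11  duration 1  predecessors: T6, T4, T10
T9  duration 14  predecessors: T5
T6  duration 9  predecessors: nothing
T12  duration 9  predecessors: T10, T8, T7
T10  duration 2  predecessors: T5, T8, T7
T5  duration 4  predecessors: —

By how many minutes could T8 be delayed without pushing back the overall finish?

Critical path: T6→T7→T10→T12 = 9+3+2+9 = 23, so the finish is 23 minutes.
The longest chain containing T8 totals 20 minutes.
So T8 can slip 12 − 9 = 3 minutes.

3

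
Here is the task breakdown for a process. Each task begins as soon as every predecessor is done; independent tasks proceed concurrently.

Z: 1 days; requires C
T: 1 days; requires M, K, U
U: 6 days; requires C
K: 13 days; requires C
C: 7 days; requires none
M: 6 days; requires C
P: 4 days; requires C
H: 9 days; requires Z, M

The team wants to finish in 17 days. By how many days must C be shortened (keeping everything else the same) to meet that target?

5

Current finish: 22 days; target: 17.
C is on every critical path, so each day cut from C cuts the finish by one (this holds down to a finish of 16).
Need 22 − 17 = 5 days off C → C becomes 2 days, finish becomes 17.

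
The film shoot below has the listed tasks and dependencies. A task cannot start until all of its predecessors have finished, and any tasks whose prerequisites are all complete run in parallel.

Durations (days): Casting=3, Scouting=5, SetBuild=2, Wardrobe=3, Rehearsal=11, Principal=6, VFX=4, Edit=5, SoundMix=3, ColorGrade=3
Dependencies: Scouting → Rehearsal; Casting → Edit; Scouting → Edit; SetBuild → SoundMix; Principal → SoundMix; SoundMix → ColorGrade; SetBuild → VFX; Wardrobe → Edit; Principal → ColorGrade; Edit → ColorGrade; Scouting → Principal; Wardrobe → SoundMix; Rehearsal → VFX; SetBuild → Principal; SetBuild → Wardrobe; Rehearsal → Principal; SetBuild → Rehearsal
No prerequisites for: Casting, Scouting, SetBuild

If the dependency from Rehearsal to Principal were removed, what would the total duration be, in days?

20

Original critical path: Scouting→Rehearsal→Principal→SoundMix→ColorGrade = 5+11+6+3+3 = 28 ⇒ 28 days.
Without Rehearsal→Principal, Principal's earliest start moves from 16 to 5.
New critical path: Scouting→Rehearsal→VFX = 5+11+4 = 20 ⇒ 20 days.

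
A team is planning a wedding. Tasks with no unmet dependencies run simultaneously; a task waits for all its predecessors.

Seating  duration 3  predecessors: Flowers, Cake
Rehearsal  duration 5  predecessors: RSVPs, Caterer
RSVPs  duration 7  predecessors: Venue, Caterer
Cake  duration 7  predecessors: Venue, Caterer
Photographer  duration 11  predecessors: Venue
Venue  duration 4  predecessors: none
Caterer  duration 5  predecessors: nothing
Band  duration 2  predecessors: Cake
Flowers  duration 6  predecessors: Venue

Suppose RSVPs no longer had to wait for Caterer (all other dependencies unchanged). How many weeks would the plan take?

16

Original critical path: Caterer→RSVPs→Rehearsal = 5+7+5 = 17 ⇒ 17 weeks.
Without Caterer→RSVPs, RSVPs's earliest start moves from 5 to 4.
New critical path: Venue→RSVPs→Rehearsal = 4+7+5 = 16 ⇒ 16 weeks.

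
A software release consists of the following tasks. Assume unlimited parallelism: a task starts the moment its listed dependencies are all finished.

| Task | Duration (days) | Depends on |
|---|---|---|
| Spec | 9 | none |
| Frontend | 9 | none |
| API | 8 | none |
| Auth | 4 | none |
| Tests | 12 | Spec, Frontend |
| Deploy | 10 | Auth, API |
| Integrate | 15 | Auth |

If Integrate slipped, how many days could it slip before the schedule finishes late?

Spec→Tests = 9+12 = 21 sets the makespan at 21 days.
Longest path through Integrate: 19 days (earliest finish 19, latest finish 21).
So Integrate can slip 21 − 19 = 2 days.

2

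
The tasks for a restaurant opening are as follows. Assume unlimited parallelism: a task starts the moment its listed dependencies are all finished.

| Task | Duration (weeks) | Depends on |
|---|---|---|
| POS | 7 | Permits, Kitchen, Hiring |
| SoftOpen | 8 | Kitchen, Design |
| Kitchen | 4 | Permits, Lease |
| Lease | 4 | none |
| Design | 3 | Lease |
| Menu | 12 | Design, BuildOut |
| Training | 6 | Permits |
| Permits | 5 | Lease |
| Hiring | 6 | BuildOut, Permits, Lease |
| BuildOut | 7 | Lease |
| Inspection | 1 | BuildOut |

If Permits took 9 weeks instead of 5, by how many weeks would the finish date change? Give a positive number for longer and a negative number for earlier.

As given, the longest chain is Lease→BuildOut→Hiring→POS = 4+7+6+7 = 24, so the finish is 24 weeks.
Permits has 2 weeks of float (longest path through it is 22).
New critical path: Lease→Permits→Hiring→POS = 4+9+6+7 = 26 ⇒ 26 weeks.
Change in finish: 26 − 24 = +2 weeks.

2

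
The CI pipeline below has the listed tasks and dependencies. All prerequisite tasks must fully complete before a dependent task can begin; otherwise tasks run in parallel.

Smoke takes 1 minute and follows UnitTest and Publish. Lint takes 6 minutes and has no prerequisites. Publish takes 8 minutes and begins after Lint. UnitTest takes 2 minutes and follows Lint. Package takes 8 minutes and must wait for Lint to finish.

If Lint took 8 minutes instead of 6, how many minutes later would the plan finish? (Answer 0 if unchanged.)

As given, the longest chain is Lint→Publish→Smoke = 6+8+1 = 15, so the finish is 15 minutes.
Since Lint is critical, the +2 change carries straight to that chain (now 17 minutes).
The critical path is still Lint→Publish→Smoke; finish is now 17 minutes.
Change in finish: 17 − 15 = +2 minutes.

2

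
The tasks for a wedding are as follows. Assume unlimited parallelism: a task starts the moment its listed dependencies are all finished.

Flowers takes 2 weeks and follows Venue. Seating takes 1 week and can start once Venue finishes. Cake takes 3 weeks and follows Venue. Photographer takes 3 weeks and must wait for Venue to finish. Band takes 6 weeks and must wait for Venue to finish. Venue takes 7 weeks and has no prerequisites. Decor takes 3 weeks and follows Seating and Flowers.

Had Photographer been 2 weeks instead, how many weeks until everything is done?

Critical path before the change: Venue→Band = 7+6 = 13 giving 13 weeks.
Photographer is off the critical path — its longest chain is 10 weeks, giving 3 of slack.
The critical path is still Venue→Band; finish is now 13 weeks.

13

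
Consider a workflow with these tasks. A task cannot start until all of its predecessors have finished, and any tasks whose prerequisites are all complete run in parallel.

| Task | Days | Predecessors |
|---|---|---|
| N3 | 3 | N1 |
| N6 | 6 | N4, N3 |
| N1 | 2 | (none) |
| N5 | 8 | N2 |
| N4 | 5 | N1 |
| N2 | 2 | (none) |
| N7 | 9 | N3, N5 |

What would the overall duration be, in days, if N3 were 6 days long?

Baseline: N2→N5→N7 = 2+8+9 = 19 → 19 days.
N3 is off the critical path — its longest chain is 14 days, giving 5 of slack.
The critical path is still N2→N5→N7; finish is now 19 days.

19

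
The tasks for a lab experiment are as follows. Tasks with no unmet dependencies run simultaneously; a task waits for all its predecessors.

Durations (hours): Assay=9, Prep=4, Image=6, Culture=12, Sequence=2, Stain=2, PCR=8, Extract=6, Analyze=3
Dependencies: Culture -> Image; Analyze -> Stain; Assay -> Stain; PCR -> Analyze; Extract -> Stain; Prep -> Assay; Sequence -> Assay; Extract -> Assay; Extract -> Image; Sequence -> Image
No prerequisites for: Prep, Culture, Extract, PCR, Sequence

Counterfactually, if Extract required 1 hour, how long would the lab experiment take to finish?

18

Critical path before the change: Culture→Image = 12+6 = 18 giving 18 hours.
The longest path through Extract is only 17 hours, so Extract has float 1.
No other chain overtakes it, so the finish is 18 hours.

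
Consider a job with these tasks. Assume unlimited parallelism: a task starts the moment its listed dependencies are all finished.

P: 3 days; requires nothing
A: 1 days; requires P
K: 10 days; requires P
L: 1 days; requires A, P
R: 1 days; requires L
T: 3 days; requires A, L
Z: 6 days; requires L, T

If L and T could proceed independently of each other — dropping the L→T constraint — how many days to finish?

With the dependency in place, P→A→L→T→Z = 3+1+1+3+6 = 14 sets the finish at 14 days.
Without L→T, T's earliest start moves from 5 to 4.
The longest chain is now P→A→T→Z = 3+1+3+6 = 13, so the schedule takes 13 days.

13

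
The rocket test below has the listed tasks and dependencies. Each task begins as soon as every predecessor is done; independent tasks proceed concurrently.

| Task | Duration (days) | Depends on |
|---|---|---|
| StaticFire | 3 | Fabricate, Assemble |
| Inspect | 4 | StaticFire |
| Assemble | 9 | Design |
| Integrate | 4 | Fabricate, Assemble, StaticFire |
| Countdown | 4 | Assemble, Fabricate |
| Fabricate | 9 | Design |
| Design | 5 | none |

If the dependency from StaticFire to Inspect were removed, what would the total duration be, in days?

21

Before: longest chain Design→Fabricate→StaticFire→Inspect = 5+9+3+4 = 21, finish 21.
Without StaticFire→Inspect, Inspect's earliest start moves from 17 to 0.
The longest chain is now Design→Fabricate→StaticFire→Integrate = 5+9+3+4 = 21, so the schedule takes 21 days.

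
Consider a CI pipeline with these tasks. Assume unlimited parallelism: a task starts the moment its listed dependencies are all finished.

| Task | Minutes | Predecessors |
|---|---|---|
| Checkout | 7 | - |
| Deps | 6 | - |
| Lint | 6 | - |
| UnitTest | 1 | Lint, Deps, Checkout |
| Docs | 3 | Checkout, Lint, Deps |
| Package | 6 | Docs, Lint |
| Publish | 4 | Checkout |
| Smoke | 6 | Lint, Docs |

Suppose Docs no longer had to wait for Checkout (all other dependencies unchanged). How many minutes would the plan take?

With the dependency in place, Checkout→Docs→Package = 7+3+6 = 16 sets the finish at 16 minutes.
Without Checkout→Docs, Docs's earliest start moves from 7 to 6.
After: Deps→Docs→Package = 6+3+6 = 15 → 15 minutes.

15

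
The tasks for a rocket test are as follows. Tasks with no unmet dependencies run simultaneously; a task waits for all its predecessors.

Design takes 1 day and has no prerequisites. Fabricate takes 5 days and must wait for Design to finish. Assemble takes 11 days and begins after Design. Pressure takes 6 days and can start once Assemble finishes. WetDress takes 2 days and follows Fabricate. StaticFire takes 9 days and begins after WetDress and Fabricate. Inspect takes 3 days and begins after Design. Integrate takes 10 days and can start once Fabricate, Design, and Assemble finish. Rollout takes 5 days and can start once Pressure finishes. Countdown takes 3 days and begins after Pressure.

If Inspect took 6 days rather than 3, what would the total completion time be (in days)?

23

Critical path before the change: Design→Assemble→Pressure→Rollout = 1+11+6+5 = 23 giving 23 days.
Inspect is off the critical path — its longest chain is 4 days, giving 19 of slack.
No other chain overtakes it, so the finish is 23 days.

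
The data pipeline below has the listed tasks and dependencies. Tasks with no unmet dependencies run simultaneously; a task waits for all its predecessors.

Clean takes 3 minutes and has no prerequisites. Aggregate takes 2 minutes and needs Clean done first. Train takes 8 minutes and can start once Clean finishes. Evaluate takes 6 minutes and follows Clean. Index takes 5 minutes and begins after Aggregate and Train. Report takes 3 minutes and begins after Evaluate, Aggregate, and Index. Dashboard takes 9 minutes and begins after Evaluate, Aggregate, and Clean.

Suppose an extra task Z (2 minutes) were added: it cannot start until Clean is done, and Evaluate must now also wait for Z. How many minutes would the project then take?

Originally the project takes 19 minutes.
With Z inserted, Evaluate now waits for max(Clean, Z).
New critical path: Clean→Z→Evaluate→Dashboard = 3+2+6+9 = 20 ⇒ 20 minutes.

20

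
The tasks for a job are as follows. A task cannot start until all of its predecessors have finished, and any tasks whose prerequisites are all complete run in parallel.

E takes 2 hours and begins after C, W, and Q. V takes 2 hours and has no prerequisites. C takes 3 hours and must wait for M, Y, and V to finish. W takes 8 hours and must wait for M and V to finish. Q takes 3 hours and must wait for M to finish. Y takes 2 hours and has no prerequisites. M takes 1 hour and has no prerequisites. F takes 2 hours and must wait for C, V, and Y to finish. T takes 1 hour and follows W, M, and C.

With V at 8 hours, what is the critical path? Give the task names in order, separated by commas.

Actual critical path: V→W→E = 2+8+2 = 12 ⇒ 12 hours.
Since V is critical, the +6 change carries straight to that chain (now 18 hours).
No other chain overtakes it, so the finish is 18 hours.

V, W, E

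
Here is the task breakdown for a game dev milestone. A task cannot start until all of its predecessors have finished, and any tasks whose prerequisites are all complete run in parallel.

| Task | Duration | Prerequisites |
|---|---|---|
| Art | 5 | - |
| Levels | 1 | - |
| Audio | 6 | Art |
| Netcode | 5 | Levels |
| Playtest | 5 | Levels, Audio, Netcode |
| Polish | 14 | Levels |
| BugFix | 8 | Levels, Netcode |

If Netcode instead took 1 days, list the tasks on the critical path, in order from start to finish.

As given, the longest chain is Art→Audio→Playtest = 5+6+5 = 16, so the finish is 16 days.
The longest path through Netcode is only 14 days, so Netcode has float 2.
That remains the longest chain; total 16 days.

Art, Audio, Playtest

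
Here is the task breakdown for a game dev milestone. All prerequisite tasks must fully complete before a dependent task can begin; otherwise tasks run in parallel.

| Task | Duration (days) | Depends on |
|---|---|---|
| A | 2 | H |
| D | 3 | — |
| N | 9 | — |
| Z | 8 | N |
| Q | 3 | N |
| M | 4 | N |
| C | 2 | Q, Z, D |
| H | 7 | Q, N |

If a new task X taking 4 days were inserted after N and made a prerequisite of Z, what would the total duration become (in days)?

Originally the plan takes 21 days.
With X inserted, Z now waits for max(N, X).
New critical path: N→X→Z→C = 9+4+8+2 = 23 ⇒ 23 days.

23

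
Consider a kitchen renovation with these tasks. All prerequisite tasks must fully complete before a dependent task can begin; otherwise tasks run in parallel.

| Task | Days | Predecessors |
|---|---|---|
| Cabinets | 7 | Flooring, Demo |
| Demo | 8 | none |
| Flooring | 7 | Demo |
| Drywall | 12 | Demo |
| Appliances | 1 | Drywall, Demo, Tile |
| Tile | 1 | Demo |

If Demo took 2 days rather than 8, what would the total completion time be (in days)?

Actual critical path: Demo→Flooring→Cabinets = 8+7+7 = 22 ⇒ 22 days.
Demo lies on that path, so at 2 days the path becomes 16 days.
The critical path is still Demo→Flooring→Cabinets; finish is now 16 days.

16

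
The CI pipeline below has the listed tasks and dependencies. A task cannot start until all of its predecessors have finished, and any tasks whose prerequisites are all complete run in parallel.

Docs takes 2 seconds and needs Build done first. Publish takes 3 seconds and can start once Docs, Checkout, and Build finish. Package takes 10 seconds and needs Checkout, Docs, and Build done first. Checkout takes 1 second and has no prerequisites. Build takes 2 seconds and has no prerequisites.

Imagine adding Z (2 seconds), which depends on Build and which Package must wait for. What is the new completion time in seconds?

Originally the plan takes 14 seconds.
With Z inserted, Package now waits for max(Checkout, Docs, Build, Z).
New critical path: Build→Z→Package = 2+2+10 = 14 ⇒ 14 seconds.

14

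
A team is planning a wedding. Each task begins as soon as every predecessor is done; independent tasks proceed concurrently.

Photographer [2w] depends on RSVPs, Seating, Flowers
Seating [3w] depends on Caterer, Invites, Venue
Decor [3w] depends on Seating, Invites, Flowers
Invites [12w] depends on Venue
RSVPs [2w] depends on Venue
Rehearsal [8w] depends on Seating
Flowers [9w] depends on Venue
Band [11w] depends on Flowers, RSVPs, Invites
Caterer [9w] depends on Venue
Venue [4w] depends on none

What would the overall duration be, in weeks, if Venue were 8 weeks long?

31

As given, the longest chain is Venue→Invites→Band = 4+12+11 = 27, so the finish is 27 weeks.
Venue is on the critical path; changing it to 8 makes that path 31 weeks.
That remains the longest chain; total 31 weeks.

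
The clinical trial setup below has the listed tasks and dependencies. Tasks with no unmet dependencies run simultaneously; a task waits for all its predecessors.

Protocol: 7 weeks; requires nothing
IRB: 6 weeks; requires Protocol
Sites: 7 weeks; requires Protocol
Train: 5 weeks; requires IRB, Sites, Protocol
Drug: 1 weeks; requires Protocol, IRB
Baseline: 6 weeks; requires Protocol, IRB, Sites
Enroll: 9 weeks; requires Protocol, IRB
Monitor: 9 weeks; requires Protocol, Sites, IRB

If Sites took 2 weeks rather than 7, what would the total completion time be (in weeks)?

Baseline: Protocol→Sites→Monitor = 7+7+9 = 23 → 23 weeks.
Sites is on the critical path; changing it to 2 makes that path 18 weeks.
The binding chain switches to Protocol→IRB→Enroll = 7+6+9 = 22; finish 22 weeks.

22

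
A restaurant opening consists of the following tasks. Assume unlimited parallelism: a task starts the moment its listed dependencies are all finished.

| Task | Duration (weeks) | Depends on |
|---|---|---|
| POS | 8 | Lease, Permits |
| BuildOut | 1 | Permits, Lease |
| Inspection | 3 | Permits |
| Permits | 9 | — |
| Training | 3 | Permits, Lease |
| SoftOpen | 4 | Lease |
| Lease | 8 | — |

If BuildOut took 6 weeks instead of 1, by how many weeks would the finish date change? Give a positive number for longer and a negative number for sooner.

Actual critical path: Permits→POS = 9+8 = 17 ⇒ 17 weeks.
BuildOut is off the critical path — its longest chain is 10 weeks, giving 7 of slack.
That remains the longest chain; total 17 weeks.
Change in finish: 17 − 17 = +0 weeks.

0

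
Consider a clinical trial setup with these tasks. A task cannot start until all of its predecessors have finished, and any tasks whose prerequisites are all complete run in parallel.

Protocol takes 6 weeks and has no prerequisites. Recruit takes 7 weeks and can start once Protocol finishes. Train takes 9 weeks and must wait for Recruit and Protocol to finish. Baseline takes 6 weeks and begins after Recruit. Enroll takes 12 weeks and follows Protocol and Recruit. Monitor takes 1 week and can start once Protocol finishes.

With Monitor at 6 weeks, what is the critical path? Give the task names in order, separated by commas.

As given, the longest chain is Protocol→Recruit→Enroll = 6+7+12 = 25, so the finish is 25 weeks.
Monitor is off the critical path — its longest chain is 7 weeks, giving 18 of slack.
The critical path is still Protocol→Recruit→Enroll; finish is now 25 weeks.

Protocol, Recruit, Enroll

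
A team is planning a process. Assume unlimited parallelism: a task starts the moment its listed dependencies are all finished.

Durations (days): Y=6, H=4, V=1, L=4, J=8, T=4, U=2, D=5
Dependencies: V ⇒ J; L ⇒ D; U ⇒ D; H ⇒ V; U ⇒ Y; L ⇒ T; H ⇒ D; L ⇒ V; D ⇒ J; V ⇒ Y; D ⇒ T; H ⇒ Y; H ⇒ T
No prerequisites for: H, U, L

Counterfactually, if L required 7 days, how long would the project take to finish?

20

Critical path before the change: L→D→J = 4+5+8 = 17 giving 17 days.
L is on the critical path; changing it to 7 makes that path 20 days.
The critical path is still L→D→J; finish is now 20 days.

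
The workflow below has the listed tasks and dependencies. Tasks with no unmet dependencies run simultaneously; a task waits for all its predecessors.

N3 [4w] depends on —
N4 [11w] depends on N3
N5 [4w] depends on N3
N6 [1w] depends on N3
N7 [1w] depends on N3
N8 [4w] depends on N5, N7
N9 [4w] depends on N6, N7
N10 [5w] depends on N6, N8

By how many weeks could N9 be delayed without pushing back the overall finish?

Critical path: N3→N5→N8→N10 = 4+4+4+5 = 17, so the finish is 17 weeks.
N9 finishes as early as 9 and must finish by 17.
Float = 17 − 9 = 8.

8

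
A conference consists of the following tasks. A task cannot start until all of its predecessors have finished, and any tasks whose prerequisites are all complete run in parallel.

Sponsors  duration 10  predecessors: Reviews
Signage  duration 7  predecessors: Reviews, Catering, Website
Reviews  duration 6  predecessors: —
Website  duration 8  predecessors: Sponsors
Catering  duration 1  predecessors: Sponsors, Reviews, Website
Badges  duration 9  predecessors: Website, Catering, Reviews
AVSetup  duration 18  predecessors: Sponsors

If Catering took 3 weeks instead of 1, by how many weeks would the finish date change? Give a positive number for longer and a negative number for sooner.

2

Critical path before the change: Reviews→Sponsors→Website→Catering→Badges = 6+10+8+1+9 = 34 giving 34 weeks.
Catering lies on that path, so at 3 weeks the path becomes 36 weeks.
The critical path is still Reviews→Sponsors→Website→Catering→Badges; finish is now 36 weeks.
Change in finish: 36 − 34 = +2 weeks.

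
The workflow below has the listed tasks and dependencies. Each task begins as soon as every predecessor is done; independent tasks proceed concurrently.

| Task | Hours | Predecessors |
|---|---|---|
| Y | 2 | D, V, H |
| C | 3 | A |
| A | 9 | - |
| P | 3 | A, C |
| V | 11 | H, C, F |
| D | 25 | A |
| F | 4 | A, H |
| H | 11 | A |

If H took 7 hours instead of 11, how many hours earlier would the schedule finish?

1

Critical path before the change: A→H→F→V→Y = 9+11+4+11+2 = 37 giving 37 hours.
Since H is critical, the -4 change carries straight to that chain (now 33 hours).
The binding chain switches to A→D→Y = 9+25+2 = 36; finish 36 hours.
Change in finish: 36 − 37 = -1 hours.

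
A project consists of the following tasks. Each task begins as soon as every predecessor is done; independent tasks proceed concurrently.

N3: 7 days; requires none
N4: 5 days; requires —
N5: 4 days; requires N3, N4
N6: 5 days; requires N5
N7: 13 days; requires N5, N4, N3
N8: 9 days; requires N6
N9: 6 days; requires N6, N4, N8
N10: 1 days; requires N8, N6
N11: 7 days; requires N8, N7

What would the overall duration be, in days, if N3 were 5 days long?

30

As given, the longest chain is N3→N5→N6→N8→N11 = 7+4+5+9+7 = 32, so the finish is 32 days.
N3 lies on that path, so at 5 days the path becomes 30 days.
The critical path is still N3→N5→N6→N8→N11; finish is now 30 days.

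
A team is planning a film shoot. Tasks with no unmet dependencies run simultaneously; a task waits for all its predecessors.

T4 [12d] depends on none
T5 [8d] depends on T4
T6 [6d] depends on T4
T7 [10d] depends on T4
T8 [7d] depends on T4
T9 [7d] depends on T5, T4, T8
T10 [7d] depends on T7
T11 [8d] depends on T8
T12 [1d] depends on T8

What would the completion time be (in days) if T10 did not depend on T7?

27

Before: longest chain T4→T7→T10 = 12+10+7 = 29, finish 29.
Without T7→T10, T10's earliest start moves from 22 to 0.
The longest chain is now T4→T5→T9 = 12+8+7 = 27, so the schedule takes 27 days.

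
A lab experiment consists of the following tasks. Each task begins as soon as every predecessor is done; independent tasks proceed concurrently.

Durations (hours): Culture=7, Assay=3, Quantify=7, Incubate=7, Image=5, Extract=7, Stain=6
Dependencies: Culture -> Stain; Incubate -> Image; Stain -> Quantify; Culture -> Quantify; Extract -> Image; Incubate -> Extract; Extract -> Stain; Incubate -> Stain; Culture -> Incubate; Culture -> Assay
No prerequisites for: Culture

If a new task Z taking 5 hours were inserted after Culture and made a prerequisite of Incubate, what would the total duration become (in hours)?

Originally the schedule takes 34 hours.
With Z inserted, Incubate now waits for max(Culture, Z).
New critical path: Culture→Z→Incubate→Extract→Stain→Quantify = 7+5+7+7+6+7 = 39 ⇒ 39 hours.

39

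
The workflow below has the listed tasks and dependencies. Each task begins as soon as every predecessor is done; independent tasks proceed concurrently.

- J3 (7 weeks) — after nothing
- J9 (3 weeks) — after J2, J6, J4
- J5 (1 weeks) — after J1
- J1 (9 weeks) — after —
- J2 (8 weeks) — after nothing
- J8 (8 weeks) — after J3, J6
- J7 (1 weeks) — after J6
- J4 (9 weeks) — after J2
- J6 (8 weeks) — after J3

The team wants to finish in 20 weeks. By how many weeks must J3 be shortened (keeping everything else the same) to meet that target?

3

Current finish: 23 weeks; target: 20.
J3 is on every critical path, so each week cut from J3 cuts the finish by one (this holds down to a finish of 20).
Need 23 − 20 = 3 weeks off J3 → J3 becomes 4 weeks, finish becomes 20.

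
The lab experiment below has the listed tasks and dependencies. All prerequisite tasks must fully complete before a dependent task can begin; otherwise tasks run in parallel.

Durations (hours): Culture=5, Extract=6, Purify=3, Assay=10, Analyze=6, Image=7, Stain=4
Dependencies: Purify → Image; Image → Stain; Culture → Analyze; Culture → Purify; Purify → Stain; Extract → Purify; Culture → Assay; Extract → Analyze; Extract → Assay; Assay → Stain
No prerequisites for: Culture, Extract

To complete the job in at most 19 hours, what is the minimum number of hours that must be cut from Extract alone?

Current finish: 20 hours; target: 19.
Extract is on every critical path, so each hour cut from Extract cuts the finish by one (this holds down to a finish of 19).
Need 20 − 19 = 1 hour off Extract → Extract becomes 5 hours, finish becomes 19.

1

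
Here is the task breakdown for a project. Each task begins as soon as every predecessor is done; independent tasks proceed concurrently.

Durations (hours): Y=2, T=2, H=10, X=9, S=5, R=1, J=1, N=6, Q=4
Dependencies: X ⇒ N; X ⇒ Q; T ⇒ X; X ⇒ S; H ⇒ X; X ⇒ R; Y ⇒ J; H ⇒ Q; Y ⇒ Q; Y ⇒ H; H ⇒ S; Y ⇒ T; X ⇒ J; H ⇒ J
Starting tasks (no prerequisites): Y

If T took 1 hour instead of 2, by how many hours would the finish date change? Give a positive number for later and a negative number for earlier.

0

Critical path before the change: Y→H→X→N = 2+10+9+6 = 27 giving 27 hours.
T is off the critical path — its longest chain is 19 hours, giving 8 of slack.
That remains the longest chain; total 27 hours.
Change in finish: 27 − 27 = +0 hours.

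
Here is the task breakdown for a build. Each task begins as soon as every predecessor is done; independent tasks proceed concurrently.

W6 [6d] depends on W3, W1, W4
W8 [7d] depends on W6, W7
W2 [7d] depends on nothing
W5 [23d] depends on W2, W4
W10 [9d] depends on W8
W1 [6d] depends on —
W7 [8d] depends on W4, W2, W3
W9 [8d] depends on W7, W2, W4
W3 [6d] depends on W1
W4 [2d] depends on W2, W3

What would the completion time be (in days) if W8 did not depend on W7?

37

With the dependency in place, W1→W3→W4→W7→W8→W10 = 6+6+2+8+7+9 = 38 sets the finish at 38 days.
Without W7→W8, W8's earliest start moves from 22 to 20.
The longest chain is now W1→W3→W4→W5 = 6+6+2+23 = 37, so the schedule takes 37 days.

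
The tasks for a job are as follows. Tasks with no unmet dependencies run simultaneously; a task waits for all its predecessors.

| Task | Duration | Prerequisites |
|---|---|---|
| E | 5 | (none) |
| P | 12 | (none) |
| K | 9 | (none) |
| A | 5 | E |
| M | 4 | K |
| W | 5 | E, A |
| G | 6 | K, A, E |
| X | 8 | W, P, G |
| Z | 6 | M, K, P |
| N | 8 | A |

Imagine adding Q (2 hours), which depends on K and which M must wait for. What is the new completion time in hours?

Originally the job takes 24 hours.
With Q inserted, M now waits for max(K, Q).
New critical path: E→A→G→X = 5+5+6+8 = 24 ⇒ 24 hours.

24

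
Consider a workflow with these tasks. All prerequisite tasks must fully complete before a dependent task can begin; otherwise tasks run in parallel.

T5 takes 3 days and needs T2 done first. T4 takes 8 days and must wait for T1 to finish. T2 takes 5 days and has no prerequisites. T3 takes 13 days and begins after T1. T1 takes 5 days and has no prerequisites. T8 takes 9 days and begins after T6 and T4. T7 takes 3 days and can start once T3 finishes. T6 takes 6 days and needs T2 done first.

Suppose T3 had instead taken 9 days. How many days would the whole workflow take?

Baseline: T1→T4→T8 = 5+8+9 = 22 → 22 days.
The longest path through T3 is only 21 days, so T3 has float 1.
No other chain overtakes it, so the finish is 22 days.

22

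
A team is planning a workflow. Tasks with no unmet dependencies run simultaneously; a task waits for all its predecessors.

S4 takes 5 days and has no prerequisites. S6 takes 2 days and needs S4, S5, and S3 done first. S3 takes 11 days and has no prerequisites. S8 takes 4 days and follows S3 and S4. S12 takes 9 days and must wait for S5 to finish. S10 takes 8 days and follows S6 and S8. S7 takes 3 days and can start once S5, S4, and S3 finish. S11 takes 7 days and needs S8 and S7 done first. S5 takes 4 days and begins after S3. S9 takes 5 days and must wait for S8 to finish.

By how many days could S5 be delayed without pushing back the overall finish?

The longest chain is S3→S5→S6→S10 = 11+4+2+8 = 25; overall finish 25 days.
The longest chain containing S5 totals 25 days.
Slack of S5 = 11 − 11 = 0 days.

0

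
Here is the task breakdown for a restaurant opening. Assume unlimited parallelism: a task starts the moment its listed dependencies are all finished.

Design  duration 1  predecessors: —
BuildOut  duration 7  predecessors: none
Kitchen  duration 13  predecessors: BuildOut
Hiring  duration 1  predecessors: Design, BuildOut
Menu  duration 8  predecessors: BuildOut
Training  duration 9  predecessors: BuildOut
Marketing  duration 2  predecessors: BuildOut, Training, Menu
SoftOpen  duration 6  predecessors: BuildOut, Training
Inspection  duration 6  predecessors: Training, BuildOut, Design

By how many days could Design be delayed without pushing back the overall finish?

15

BuildOut→Training→SoftOpen = 7+9+6 = 22 sets the makespan at 22 days.
The longest chain containing Design totals 7 days.
Slack of Design = 15 − 0 = 15 days.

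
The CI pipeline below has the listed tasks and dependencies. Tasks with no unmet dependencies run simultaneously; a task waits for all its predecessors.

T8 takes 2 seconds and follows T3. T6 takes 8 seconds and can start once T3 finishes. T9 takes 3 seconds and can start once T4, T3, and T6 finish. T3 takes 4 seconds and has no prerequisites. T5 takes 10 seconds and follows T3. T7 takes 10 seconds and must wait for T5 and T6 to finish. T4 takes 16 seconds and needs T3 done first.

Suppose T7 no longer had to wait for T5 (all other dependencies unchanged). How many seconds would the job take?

23

Original critical path: T3→T5→T7 = 4+10+10 = 24 ⇒ 24 seconds.
Without T5→T7, T7's earliest start moves from 14 to 12.
The longest chain is now T3→T4→T9 = 4+16+3 = 23, so the job takes 23 seconds.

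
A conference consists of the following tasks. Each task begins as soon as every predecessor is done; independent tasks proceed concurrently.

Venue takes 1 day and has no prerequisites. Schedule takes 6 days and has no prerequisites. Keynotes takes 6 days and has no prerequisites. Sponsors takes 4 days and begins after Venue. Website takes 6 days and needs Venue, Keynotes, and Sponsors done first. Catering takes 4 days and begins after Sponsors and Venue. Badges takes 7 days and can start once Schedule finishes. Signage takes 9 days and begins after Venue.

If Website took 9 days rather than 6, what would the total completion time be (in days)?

Critical path before the change: Schedule→Badges = 6+7 = 13 giving 13 days.
Website has 1 day of float (longest path through it is 12).
The binding chain switches to Keynotes→Website = 6+9 = 15; finish 15 days.

15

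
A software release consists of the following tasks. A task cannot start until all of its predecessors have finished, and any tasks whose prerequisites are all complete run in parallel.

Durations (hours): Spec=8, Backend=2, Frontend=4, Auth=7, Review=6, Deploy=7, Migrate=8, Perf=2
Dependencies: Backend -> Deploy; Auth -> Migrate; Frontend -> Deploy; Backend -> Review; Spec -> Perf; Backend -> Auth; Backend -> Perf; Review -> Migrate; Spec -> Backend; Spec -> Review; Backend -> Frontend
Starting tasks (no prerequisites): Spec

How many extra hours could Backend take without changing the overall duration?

Critical path: Spec→Backend→Auth→Migrate = 8+2+7+8 = 25, so the finish is 25 hours.
The longest chain containing Backend totals 25 hours.
Slack of Backend = 8 − 8 = 0 hours.

0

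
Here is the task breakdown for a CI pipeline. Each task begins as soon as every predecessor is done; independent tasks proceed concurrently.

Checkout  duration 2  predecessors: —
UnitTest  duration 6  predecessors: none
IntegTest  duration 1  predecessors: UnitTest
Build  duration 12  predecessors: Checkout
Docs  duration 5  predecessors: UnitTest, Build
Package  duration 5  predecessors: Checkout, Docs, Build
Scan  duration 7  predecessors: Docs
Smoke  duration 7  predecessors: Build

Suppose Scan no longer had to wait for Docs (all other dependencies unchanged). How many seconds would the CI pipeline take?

Before: longest chain Checkout→Build→Docs→Scan = 2+12+5+7 = 26, finish 26.
Without Docs→Scan, Scan's earliest start moves from 19 to 0.
New critical path: Checkout→Build→Docs→Package = 2+12+5+5 = 24 ⇒ 24 seconds.

24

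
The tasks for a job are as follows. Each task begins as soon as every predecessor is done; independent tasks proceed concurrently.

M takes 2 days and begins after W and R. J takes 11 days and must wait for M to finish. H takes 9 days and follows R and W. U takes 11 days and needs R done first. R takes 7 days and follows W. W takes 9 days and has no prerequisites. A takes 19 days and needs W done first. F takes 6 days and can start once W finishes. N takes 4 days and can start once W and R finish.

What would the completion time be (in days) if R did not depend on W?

28

Original critical path: W→R→M→J = 9+7+2+11 = 29 ⇒ 29 days.
Without W→R, R's earliest start moves from 9 to 0.
After: W→A = 9+19 = 28 → 28 days.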